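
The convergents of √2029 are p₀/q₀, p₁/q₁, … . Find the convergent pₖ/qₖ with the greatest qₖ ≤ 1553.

45630/1013

√2029 = [45; 22, 1, 1, 22, 90, …] (period length 5).
Convergents:
  p_0/q_0 = 45/1
  p_1/q_1 = 991/22
  p_2/q_2 = 1036/23
  p_3/q_3 = 2027/45
  p_4/q_4 = 45630/1013
  p_5/q_5 = 4108727/91215
q_4 = 1013 ≤ 1553 < 91215 = q_5, so the answer is 45630/1013.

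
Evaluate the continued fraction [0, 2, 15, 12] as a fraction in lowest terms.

181/374

Using pₖ = aₖpₖ₋₁ + pₖ₋₂ and qₖ = aₖqₖ₋₁ + qₖ₋₂:
  k=0: a=0, p=0, q=1
  k=1: a=2, p=1, q=2
  k=2: a=15, p=15, q=31
  k=3: a=12, p=181, q=374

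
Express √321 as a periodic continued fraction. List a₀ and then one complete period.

a₀ = ⌊√321⌋ = 17.

[17; 1, 10, 1, 34]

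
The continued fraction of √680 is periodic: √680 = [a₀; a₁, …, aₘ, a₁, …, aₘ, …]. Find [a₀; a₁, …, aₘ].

[26; 13, 52]

a₀ = ⌊√680⌋ = 26.
With m₀=0, d₀=1 and mₖ₊₁ = dₖaₖ − mₖ, dₖ₊₁ = (n − mₖ₊₁²)/dₖ, aₖ₊₁ = ⌊(a₀+mₖ₊₁)/dₖ₊₁⌋:
  k=1: m=26, d=4, a=13
  k=2: m=26, d=1, a=52
d=1 and a=2a₀=52 at k=2, so the next step gives (m, d) = (26, 4) again — its k=1 value — and the period has length 2.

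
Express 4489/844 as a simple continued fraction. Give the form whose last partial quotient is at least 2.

[5; 3, 7, 3, 1, 2, 3]

4489 = 5×844 + 269
844 = 3×269 + 37
269 = 7×37 + 10
37 = 3×10 + 7
10 = 1×7 + 3
7 = 2×3 + 1
3 = 3×1 + 0  (stop)
So 4489/844 = [5; 3, 7, 3, 1, 2, 3].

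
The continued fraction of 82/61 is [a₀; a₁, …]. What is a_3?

9

82 = 1·61 + 21   →  a_0 = 1
61 = 2·21 + 19   →  a_1 = 2
21 = 1·19 + 2   →  a_2 = 1
19 = 9·2 + 1   →  a_3 = 9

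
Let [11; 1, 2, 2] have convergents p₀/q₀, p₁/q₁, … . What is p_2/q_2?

Using pₖ = aₖpₖ₋₁ + pₖ₋₂, qₖ = aₖqₖ₋₁ + qₖ₋₂ (with p₋₁=1, p₋₂=0, q₋₁=0, q₋₂=1):
  k=0: a=11, p=11, q=1
  k=1: a=1, p=12, q=1
  k=2: a=2, p=35, q=3

35/3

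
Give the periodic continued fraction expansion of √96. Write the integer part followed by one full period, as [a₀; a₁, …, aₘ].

a₀ = ⌊√96⌋ = 9.
With m₀=0, d₀=1 and mₖ₊₁ = dₖaₖ − mₖ, dₖ₊₁ = (n − mₖ₊₁²)/dₖ, aₖ₊₁ = ⌊(a₀+mₖ₊₁)/dₖ₊₁⌋:
  k=1: m=9, d=15, a=1
  k=2: m=6, d=4, a=3
  k=3: m=6, d=15, a=1
  k=4: m=9, d=1, a=18
d=1 and a=2a₀=18 at k=4, so the next step gives (m, d) = (9, 15) again — its k=1 value — and the period has length 4.

[9; 1, 3, 1, 18]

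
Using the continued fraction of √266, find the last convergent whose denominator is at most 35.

212/13

√266 = [16; 3, 4, 3, 32, …] (period length 4).
Convergents:
  p_0/q_0 = 16/1
  p_1/q_1 = 49/3
  p_2/q_2 = 212/13
  p_3/q_3 = 685/42
q_2 = 13 ≤ 35 < 42 = q_3, so the answer is 212/13.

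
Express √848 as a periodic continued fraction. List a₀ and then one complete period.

[29; 8, 3, 3, 3, 8, 58]

a₀ = ⌊√848⌋ = 29.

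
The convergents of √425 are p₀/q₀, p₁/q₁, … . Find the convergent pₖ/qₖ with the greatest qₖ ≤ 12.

165/8

√425 = [20; 1, 1, 1, 1, 1, 1, 40, …] (period length 7).
Convergents:
  p_0/q_0 = 20/1
  p_1/q_1 = 21/1
  p_2/q_2 = 41/2
  p_3/q_3 = 62/3
  p_4/q_4 = 103/5
  p_5/q_5 = 165/8
  p_6/q_6 = 268/13
q_5 = 8 ≤ 12 < 13 = q_6, so the answer is 165/8.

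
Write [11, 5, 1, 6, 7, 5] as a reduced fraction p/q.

16823/1506

Using pₖ = aₖpₖ₋₁ + pₖ₋₂ and qₖ = aₖqₖ₋₁ + qₖ₋₂:
  k=0: a=11, p=11, q=1
  k=1: a=5, p=56, q=5
  k=2: a=1, p=67, q=6
  k=3: a=6, p=458, q=41
  k=4: a=7, p=3273, q=293
  k=5: a=5, p=16823, q=1506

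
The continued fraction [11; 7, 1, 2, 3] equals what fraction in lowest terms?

Using pₖ = aₖpₖ₋₁ + pₖ₋₂ and qₖ = aₖqₖ₋₁ + qₖ₋₂:
  k=0: a=11, p=11, q=1
  k=1: a=7, p=78, q=7
  k=2: a=1, p=89, q=8
  k=3: a=2, p=256, q=23
  k=4: a=3, p=857, q=77

857/77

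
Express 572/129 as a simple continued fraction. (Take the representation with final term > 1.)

572 = 4·129 + 56
129 = 2·56 + 17
56 = 3·17 + 5
17 = 3·5 + 2
5 = 2·2 + 1
2 = 2·1 + 0  (stop)
So 572/129 = [4; 2, 3, 3, 2, 2].

[4; 2, 3, 3, 2, 2]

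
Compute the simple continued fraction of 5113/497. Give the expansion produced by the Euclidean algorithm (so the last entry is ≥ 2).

5113 = 10×497 + 143
497 = 3×143 + 68
143 = 2×68 + 7
68 = 9×7 + 5
7 = 1×5 + 2
5 = 2×2 + 1
2 = 2×1 + 0  (stop)
So 5113/497 = [10; 3, 2, 9, 1, 2, 2].

[10; 3, 2, 9, 1, 2, 2]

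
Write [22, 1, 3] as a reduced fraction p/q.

Fold from the inside: start with 3/1.
  1 + 1/3 = 4/3
  22 + 3/4 = 91/4

91/4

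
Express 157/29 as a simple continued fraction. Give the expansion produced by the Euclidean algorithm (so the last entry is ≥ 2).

[5; 2, 2, 2, 2]

157 = 5×29 + 12
29 = 2×12 + 5
12 = 2×5 + 2
5 = 2×2 + 1
2 = 2×1 + 0  (stop)
So 157/29 = [5; 2, 2, 2, 2].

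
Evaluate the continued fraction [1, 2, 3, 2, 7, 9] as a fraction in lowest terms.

1562/1087

Fold from the inside: start with 9/1.
  7 + 1/9 = 64/9
  2 + 9/64 = 137/64
  3 + 64/137 = 475/137
  2 + 137/475 = 1087/475
  1 + 475/1087 = 1562/1087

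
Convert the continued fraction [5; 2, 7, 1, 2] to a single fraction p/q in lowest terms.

268/49

Using pₖ = aₖpₖ₋₁ + pₖ₋₂ and qₖ = aₖqₖ₋₁ + qₖ₋₂:
  k=0: a=5, p=5, q=1
  k=1: a=2, p=11, q=2
  k=2: a=7, p=82, q=15
  k=3: a=1, p=93, q=17
  k=4: a=2, p=268, q=49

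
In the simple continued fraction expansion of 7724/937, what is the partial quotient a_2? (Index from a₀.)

7724 = 8·937 + 228   →  a_0 = 8
937 = 4·228 + 25   →  a_1 = 4
228 = 9·25 + 3   →  a_2 = 9

9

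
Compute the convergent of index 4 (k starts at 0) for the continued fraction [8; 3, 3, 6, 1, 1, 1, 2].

Using pₖ = aₖpₖ₋₁ + pₖ₋₂, qₖ = aₖqₖ₋₁ + qₖ₋₂ (with p₋₁=1, p₋₂=0, q₋₁=0, q₋₂=1):
  k=0: a=8, p=8, q=1
  k=1: a=3, p=25, q=3
  k=2: a=3, p=83, q=10
  k=3: a=6, p=523, q=63
  k=4: a=1, p=606, q=73

606/73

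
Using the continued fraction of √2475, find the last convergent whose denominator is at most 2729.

√2475 = [49; 1, 2, 1, 98, …] (period length 4).
Convergents:
  p_0/q_0 = 49/1
  p_1/q_1 = 50/1
  p_2/q_2 = 149/3
  p_3/q_3 = 199/4
  p_4/q_4 = 19651/395
  p_5/q_5 = 19850/399
  p_6/q_6 = 59351/1193
  p_7/q_7 = 79201/1592
  p_8/q_8 = 7821049/157209
q_7 = 1592 ≤ 2729 < 157209 = q_8, so the answer is 79201/1592.

79201/1592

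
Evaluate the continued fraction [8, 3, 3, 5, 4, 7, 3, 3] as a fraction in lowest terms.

Using pₖ = aₖpₖ₋₁ + pₖ₋₂ and qₖ = aₖqₖ₋₁ + qₖ₋₂:
  k=0: a=8, p=8, q=1
  k=1: a=3, p=25, q=3
  k=2: a=3, p=83, q=10
  k=3: a=5, p=440, q=53
  k=4: a=4, p=1843, q=222
  k=5: a=7, p=13341, q=1607
  k=6: a=3, p=41866, q=5043
  k=7: a=3, p=138939, q=16736

138939/16736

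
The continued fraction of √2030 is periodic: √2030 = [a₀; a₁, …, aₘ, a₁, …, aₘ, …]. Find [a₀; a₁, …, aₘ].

a₀ = ⌊√2030⌋ = 45.
With m₀=0, d₀=1 and mₖ₊₁ = dₖaₖ − mₖ, dₖ₊₁ = (n − mₖ₊₁²)/dₖ, aₖ₊₁ = ⌊(a₀+mₖ₊₁)/dₖ₊₁⌋:
  k=1: m=45, d=5, a=18
  k=2: m=45, d=1, a=90
d=1 and a=2a₀=90 at k=2, so the next step gives (m, d) = (45, 5) again — its k=1 value — and the period has length 2.

[45; 18, 90]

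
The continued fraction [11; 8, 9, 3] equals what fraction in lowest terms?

2525/227

Fold from the inside: start with 3/1.
  9 + 1/3 = 28/3
  8 + 3/28 = 227/28
  11 + 28/227 = 2525/227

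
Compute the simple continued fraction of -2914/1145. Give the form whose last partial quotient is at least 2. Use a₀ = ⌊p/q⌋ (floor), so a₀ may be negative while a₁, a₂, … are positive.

[-3; 2, 5, 17, 6]

-2914 = -3*1145 + 521
1145 = 2*521 + 103
521 = 5*103 + 6
103 = 17*6 + 1
6 = 6*1 + 0  (stop)
So -2914/1145 = [-3; 2, 5, 17, 6].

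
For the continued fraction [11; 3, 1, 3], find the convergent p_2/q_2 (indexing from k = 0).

45/4

Using pₖ = aₖpₖ₋₁ + pₖ₋₂, qₖ = aₖqₖ₋₁ + qₖ₋₂ (with p₋₁=1, p₋₂=0, q₋₁=0, q₋₂=1):
  k=0: a=11, p=11, q=1
  k=1: a=3, p=34, q=3
  k=2: a=1, p=45, q=4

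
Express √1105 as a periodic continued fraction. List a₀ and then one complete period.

a₀ = ⌊√1105⌋ = 33.
With m₀=0, d₀=1 and mₖ₊₁ = dₖaₖ − mₖ, dₖ₊₁ = (n − mₖ₊₁²)/dₖ, aₖ₊₁ = ⌊(a₀+mₖ₊₁)/dₖ₊₁⌋:
  k=1: m=33, d=16, a=4
  k=2: m=31, d=9, a=7
  k=3: m=32, d=9, a=7
  k=4: m=31, d=16, a=4
  k=5: m=33, d=1, a=66
d=1 and a=2a₀=66 at k=5, so the next step gives (m, d) = (33, 16) again — its k=1 value — and the period has length 5.

[33; 4, 7, 7, 4, 66]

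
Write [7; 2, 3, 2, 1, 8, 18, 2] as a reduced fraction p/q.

Using pₖ = aₖpₖ₋₁ + pₖ₋₂ and qₖ = aₖqₖ₋₁ + qₖ₋₂:
  k=0: a=7, p=7, q=1
  k=1: a=2, p=15, q=2
  k=2: a=3, p=52, q=7
  k=3: a=2, p=119, q=16
  k=4: a=1, p=171, q=23
  k=5: a=8, p=1487, q=200
  k=6: a=18, p=26937, q=3623
  k=7: a=2, p=55361, q=7446

55361/7446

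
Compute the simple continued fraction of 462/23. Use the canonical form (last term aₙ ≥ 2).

[20; 11, 2]

462 = 20·23 + 2
23 = 11·2 + 1
2 = 2·1 + 0  (stop)
So 462/23 = [20; 11, 2].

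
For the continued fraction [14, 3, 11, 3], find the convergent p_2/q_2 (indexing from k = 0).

Using pₖ = aₖpₖ₋₁ + pₖ₋₂, qₖ = aₖqₖ₋₁ + qₖ₋₂ (with p₋₁=1, p₋₂=0, q₋₁=0, q₋₂=1):
  k=0: a=14, p=14, q=1
  k=1: a=3, p=43, q=3
  k=2: a=11, p=487, q=34

487/34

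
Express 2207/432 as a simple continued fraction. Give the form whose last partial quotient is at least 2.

[5; 9, 5, 4, 2]

2207 = 5*432 + 47
432 = 9*47 + 9
47 = 5*9 + 2
9 = 4*2 + 1
2 = 2*1 + 0  (stop)
So 2207/432 = [5; 9, 5, 4, 2].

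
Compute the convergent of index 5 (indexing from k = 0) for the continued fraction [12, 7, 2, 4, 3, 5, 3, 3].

13918/1147

Using pₖ = aₖpₖ₋₁ + pₖ₋₂, qₖ = aₖqₖ₋₁ + qₖ₋₂ (with p₋₁=1, p₋₂=0, q₋₁=0, q₋₂=1):
  k=0: a=12, p=12, q=1
  k=1: a=7, p=85, q=7
  k=2: a=2, p=182, q=15
  k=3: a=4, p=813, q=67
  k=4: a=3, p=2621, q=216
  k=5: a=5, p=13918, q=1147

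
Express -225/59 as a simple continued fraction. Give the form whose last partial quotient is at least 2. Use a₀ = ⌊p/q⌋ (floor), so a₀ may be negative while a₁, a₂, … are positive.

-225 = -4×59 + 11
59 = 5×11 + 4
11 = 2×4 + 3
4 = 1×3 + 1
3 = 3×1 + 0  (stop)
So -225/59 = [-4; 5, 2, 1, 3].

[-4; 5, 2, 1, 3]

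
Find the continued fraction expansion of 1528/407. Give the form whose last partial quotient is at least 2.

[3; 1, 3, 14, 3, 2]

1528 = 3×407 + 307
407 = 1×307 + 100
307 = 3×100 + 7
100 = 14×7 + 2
7 = 3×2 + 1
2 = 2×1 + 0  (stop)
So 1528/407 = [3; 1, 3, 14, 3, 2].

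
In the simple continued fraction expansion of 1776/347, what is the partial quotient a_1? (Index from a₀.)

8

1776 = 5·347 + 41   →  a_0 = 5
347 = 8·41 + 19   →  a_1 = 8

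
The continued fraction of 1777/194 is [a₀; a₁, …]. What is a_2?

3

1777 = 9·194 + 31   →  a_0 = 9
194 = 6·31 + 8   →  a_1 = 6
31 = 3·8 + 7   →  a_2 = 3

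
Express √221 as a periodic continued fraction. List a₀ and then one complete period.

a₀ = ⌊√221⌋ = 14.
With m₀=0, d₀=1 and mₖ₊₁ = dₖaₖ − mₖ, dₖ₊₁ = (n − mₖ₊₁²)/dₖ, aₖ₊₁ = ⌊(a₀+mₖ₊₁)/dₖ₊₁⌋:
  k=1: m=14, d=25, a=1
  k=2: m=11, d=4, a=6
  k=3: m=13, d=13, a=2
  k=4: m=13, d=4, a=6
  k=5: m=11, d=25, a=1
  k=6: m=14, d=1, a=28
d=1 and a=2a₀=28 at k=6, so the next step gives (m, d) = (14, 25) again — its k=1 value — and the period has length 6.

[14; 1, 6, 2, 6, 1, 28]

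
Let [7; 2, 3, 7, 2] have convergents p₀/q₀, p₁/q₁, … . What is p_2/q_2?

52/7

Using pₖ = aₖpₖ₋₁ + pₖ₋₂, qₖ = aₖqₖ₋₁ + qₖ₋₂ (with p₋₁=1, p₋₂=0, q₋₁=0, q₋₂=1):
  k=0: a=7, p=7, q=1
  k=1: a=2, p=15, q=2
  k=2: a=3, p=52, q=7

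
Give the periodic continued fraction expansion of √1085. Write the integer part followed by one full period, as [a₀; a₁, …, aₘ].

[32; 1, 15, 2, 15, 1, 64]

a₀ = ⌊√1085⌋ = 32.
With m₀=0, d₀=1 and mₖ₊₁ = dₖaₖ − mₖ, dₖ₊₁ = (n − mₖ₊₁²)/dₖ, aₖ₊₁ = ⌊(a₀+mₖ₊₁)/dₖ₊₁⌋:
  k=1: m=32, d=61, a=1
  k=2: m=29, d=4, a=15
  k=3: m=31, d=31, a=2
  k=4: m=31, d=4, a=15
  k=5: m=29, d=61, a=1
  k=6: m=32, d=1, a=64
d=1 and a=2a₀=64 at k=6, so the next step gives (m, d) = (32, 61) again — its k=1 value — and the period has length 6.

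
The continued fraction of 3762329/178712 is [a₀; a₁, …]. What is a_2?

3762329 = 21·178712 + 9377   →  a_0 = 21
178712 = 19·9377 + 549   →  a_1 = 19
9377 = 17·549 + 44   →  a_2 = 17

17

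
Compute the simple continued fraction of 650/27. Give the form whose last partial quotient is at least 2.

[24; 13, 2]

650 = 24*27 + 2
27 = 13*2 + 1
2 = 2*1 + 0  (stop)
So 650/27 = [24; 13, 2].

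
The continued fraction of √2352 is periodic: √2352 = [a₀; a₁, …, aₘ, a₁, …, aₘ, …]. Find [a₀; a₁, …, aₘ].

[48; 2, 96]

a₀ = ⌊√2352⌋ = 48.
With m₀=0, d₀=1 and mₖ₊₁ = dₖaₖ − mₖ, dₖ₊₁ = (n − mₖ₊₁²)/dₖ, aₖ₊₁ = ⌊(a₀+mₖ₊₁)/dₖ₊₁⌋:
  k=1: m=48, d=48, a=2
  k=2: m=48, d=1, a=96
d=1 and a=2a₀=96 at k=2, so the next step gives (m, d) = (48, 48) again — its k=1 value — and the period has length 2.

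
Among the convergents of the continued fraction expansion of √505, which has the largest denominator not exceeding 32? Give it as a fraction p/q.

√505 = [22; 2, 8, 2, 44, …] (period length 4).
Convergents:
  p_0/q_0 = 22/1
  p_1/q_1 = 45/2
  p_2/q_2 = 382/17
  p_3/q_3 = 809/36
q_2 = 17 ≤ 32 < 36 = q_3, so the answer is 382/17.

382/17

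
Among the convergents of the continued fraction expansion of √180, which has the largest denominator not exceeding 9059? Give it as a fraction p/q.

√180 = [13; 2, 2, 2, 26, …] (period length 4).
Convergents:
  p_0/q_0 = 13/1
  p_1/q_1 = 27/2
  p_2/q_2 = 67/5
  p_3/q_3 = 161/12
  p_4/q_4 = 4253/317
  p_5/q_5 = 8667/646
  p_6/q_6 = 21587/1609
  p_7/q_7 = 51841/3864
  p_8/q_8 = 1369453/102073
q_7 = 3864 ≤ 9059 < 102073 = q_8, so the answer is 51841/3864.

51841/3864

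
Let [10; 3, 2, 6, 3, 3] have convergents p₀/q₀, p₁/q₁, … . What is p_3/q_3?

Using pₖ = aₖpₖ₋₁ + pₖ₋₂, qₖ = aₖqₖ₋₁ + qₖ₋₂ (with p₋₁=1, p₋₂=0, q₋₁=0, q₋₂=1):
  k=0: a=10, p=10, q=1
  k=1: a=3, p=31, q=3
  k=2: a=2, p=72, q=7
  k=3: a=6, p=463, q=45

463/45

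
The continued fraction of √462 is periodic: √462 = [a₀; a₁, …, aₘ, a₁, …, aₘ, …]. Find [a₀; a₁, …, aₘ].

[21; 2, 42]

a₀ = ⌊√462⌋ = 21.
With m₀=0, d₀=1 and mₖ₊₁ = dₖaₖ − mₖ, dₖ₊₁ = (n − mₖ₊₁²)/dₖ, aₖ₊₁ = ⌊(a₀+mₖ₊₁)/dₖ₊₁⌋:
  k=1: m=21, d=21, a=2
  k=2: m=21, d=1, a=42
d=1 and a=2a₀=42 at k=2, so the next step gives (m, d) = (21, 21) again — its k=1 value — and the period has length 2.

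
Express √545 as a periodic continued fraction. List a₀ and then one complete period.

[23; 2, 1, 8, 1, 2, 46]

a₀ = ⌊√545⌋ = 23.
With m₀=0, d₀=1 and mₖ₊₁ = dₖaₖ − mₖ, dₖ₊₁ = (n − mₖ₊₁²)/dₖ, aₖ₊₁ = ⌊(a₀+mₖ₊₁)/dₖ₊₁⌋:
  k=1: m=23, d=16, a=2
  k=2: m=9, d=29, a=1
  k=3: m=20, d=5, a=8
  k=4: m=20, d=29, a=1
  k=5: m=9, d=16, a=2
  k=6: m=23, d=1, a=46
d=1 and a=2a₀=46 at k=6, so the next step gives (m, d) = (23, 16) again — its k=1 value — and the period has length 6.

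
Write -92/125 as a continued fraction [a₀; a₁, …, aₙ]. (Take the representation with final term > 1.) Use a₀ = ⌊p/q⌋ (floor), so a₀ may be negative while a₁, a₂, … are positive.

-92 = -1*125 + 33
125 = 3*33 + 26
33 = 1*26 + 7
26 = 3*7 + 5
7 = 1*5 + 2
5 = 2*2 + 1
2 = 2*1 + 0  (stop)
So -92/125 = [-1; 3, 1, 3, 1, 2, 2].

[-1; 3, 1, 3, 1, 2, 2]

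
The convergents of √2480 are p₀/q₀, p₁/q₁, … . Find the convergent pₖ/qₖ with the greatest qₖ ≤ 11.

249/5

√2480 = [49; 1, 3, 1, 98, …] (period length 4).
Convergents:
  p_0/q_0 = 49/1
  p_1/q_1 = 50/1
  p_2/q_2 = 199/4
  p_3/q_3 = 249/5
  p_4/q_4 = 24601/494
q_3 = 5 ≤ 11 < 494 = q_4, so the answer is 249/5.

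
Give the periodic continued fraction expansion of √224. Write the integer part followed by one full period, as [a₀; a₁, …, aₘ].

[14; 1, 28]

a₀ = ⌊√224⌋ = 14.
With m₀=0, d₀=1 and mₖ₊₁ = dₖaₖ − mₖ, dₖ₊₁ = (n − mₖ₊₁²)/dₖ, aₖ₊₁ = ⌊(a₀+mₖ₊₁)/dₖ₊₁⌋:
  k=1: m=14, d=28, a=1
  k=2: m=14, d=1, a=28
d=1 and a=2a₀=28 at k=2, so the next step gives (m, d) = (14, 28) again — its k=1 value — and the period has length 2.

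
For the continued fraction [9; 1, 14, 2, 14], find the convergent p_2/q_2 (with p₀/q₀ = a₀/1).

149/15

Using pₖ = aₖpₖ₋₁ + pₖ₋₂, qₖ = aₖqₖ₋₁ + qₖ₋₂ (with p₋₁=1, p₋₂=0, q₋₁=0, q₋₂=1):
  k=0: a=9, p=9, q=1
  k=1: a=1, p=10, q=1
  k=2: a=14, p=149, q=15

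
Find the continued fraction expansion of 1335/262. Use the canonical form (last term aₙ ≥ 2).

[5; 10, 2, 12]

1335 = 5*262 + 25
262 = 10*25 + 12
25 = 2*12 + 1
12 = 12*1 + 0  (stop)
So 1335/262 = [5; 10, 2, 12].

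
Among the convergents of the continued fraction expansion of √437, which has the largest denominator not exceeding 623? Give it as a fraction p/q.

4599/220

√437 = [20; 1, 9, 2, 9, 1, 40, …] (period length 6).
Convergents:
  p_0/q_0 = 20/1
  p_1/q_1 = 21/1
  p_2/q_2 = 209/10
  p_3/q_3 = 439/21
  p_4/q_4 = 4160/199
  p_5/q_5 = 4599/220
  p_6/q_6 = 188120/8999
q_5 = 220 ≤ 623 < 8999 = q_6, so the answer is 4599/220.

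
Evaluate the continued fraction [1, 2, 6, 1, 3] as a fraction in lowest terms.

85/58

Fold from the inside: start with 3/1.
  1 + 1/3 = 4/3
  6 + 3/4 = 27/4
  2 + 4/27 = 58/27
  1 + 27/58 = 85/58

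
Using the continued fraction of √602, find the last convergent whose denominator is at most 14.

√602 = [24; 1, 1, 6, 1, 1, 48, …] (period length 6).
Convergents:
  p_0/q_0 = 24/1
  p_1/q_1 = 25/1
  p_2/q_2 = 49/2
  p_3/q_3 = 319/13
  p_4/q_4 = 368/15
q_3 = 13 ≤ 14 < 15 = q_4, so the answer is 319/13.

319/13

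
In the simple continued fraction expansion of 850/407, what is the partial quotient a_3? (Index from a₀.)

3

850 = 2·407 + 36   →  a_0 = 2
407 = 11·36 + 11   →  a_1 = 11
36 = 3·11 + 3   →  a_2 = 3
11 = 3·3 + 2   →  a_3 = 3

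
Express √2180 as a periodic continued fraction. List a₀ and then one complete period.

a₀ = ⌊√2180⌋ = 46.
With m₀=0, d₀=1 and mₖ₊₁ = dₖaₖ − mₖ, dₖ₊₁ = (n − mₖ₊₁²)/dₖ, aₖ₊₁ = ⌊(a₀+mₖ₊₁)/dₖ₊₁⌋:
  k=1: m=46, d=64, a=1
  k=2: m=18, d=29, a=2
  k=3: m=40, d=20, a=4
  k=4: m=40, d=29, a=2
  k=5: m=18, d=64, a=1
  k=6: m=46, d=1, a=92
d=1 and a=2a₀=92 at k=6, so the next step gives (m, d) = (46, 64) again — its k=1 value — and the period has length 6.

[46; 1, 2, 4, 2, 1, 92]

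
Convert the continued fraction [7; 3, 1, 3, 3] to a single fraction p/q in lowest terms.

Using pₖ = aₖpₖ₋₁ + pₖ₋₂ and qₖ = aₖqₖ₋₁ + qₖ₋₂:
  k=0: a=7, p=7, q=1
  k=1: a=3, p=22, q=3
  k=2: a=1, p=29, q=4
  k=3: a=3, p=109, q=15
  k=4: a=3, p=356, q=49

356/49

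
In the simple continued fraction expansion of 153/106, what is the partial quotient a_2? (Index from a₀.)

3

153 = 1·106 + 47   →  a_0 = 1
106 = 2·47 + 12   →  a_1 = 2
47 = 3·12 + 11   →  a_2 = 3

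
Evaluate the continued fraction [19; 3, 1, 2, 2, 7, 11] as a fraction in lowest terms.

41410/2149

Using pₖ = aₖpₖ₋₁ + pₖ₋₂ and qₖ = aₖqₖ₋₁ + qₖ₋₂:
  k=0: a=19, p=19, q=1
  k=1: a=3, p=58, q=3
  k=2: a=1, p=77, q=4
  k=3: a=2, p=212, q=11
  k=4: a=2, p=501, q=26
  k=5: a=7, p=3719, q=193
  k=6: a=11, p=41410, q=2149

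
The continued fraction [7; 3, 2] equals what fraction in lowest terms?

51/7

Fold from the inside: start with 2/1.
  3 + 1/2 = 7/2
  7 + 2/7 = 51/7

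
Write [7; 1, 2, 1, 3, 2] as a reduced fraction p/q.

Using pₖ = aₖpₖ₋₁ + pₖ₋₂ and qₖ = aₖqₖ₋₁ + qₖ₋₂:
  k=0: a=7, p=7, q=1
  k=1: a=1, p=8, q=1
  k=2: a=2, p=23, q=3
  k=3: a=1, p=31, q=4
  k=4: a=3, p=116, q=15
  k=5: a=2, p=263, q=34

263/34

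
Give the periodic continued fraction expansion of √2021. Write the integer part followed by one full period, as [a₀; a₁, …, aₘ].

a₀ = ⌊√2021⌋ = 44.
With m₀=0, d₀=1 and mₖ₊₁ = dₖaₖ − mₖ, dₖ₊₁ = (n − mₖ₊₁²)/dₖ, aₖ₊₁ = ⌊(a₀+mₖ₊₁)/dₖ₊₁⌋:
  k=1: m=44, d=85, a=1
  k=2: m=41, d=4, a=21
  k=3: m=43, d=43, a=2
  k=4: m=43, d=4, a=21
  k=5: m=41, d=85, a=1
  k=6: m=44, d=1, a=88
d=1 and a=2a₀=88 at k=6, so the next step gives (m, d) = (44, 85) again — its k=1 value — and the period has length 6.

[44; 1, 21, 2, 21, 1, 88]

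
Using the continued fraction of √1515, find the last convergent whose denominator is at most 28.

506/13

√1515 = [38; 1, 11, 1, 76, …] (period length 4).
Convergents:
  p_0/q_0 = 38/1
  p_1/q_1 = 39/1
  p_2/q_2 = 467/12
  p_3/q_3 = 506/13
  p_4/q_4 = 38923/1000
q_3 = 13 ≤ 28 < 1000 = q_4, so the answer is 506/13.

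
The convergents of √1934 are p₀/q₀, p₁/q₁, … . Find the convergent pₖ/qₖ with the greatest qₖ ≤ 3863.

√1934 = [43; 1, 42, 1, 86, …] (period length 4).
Convergents:
  p_0/q_0 = 43/1
  p_1/q_1 = 44/1
  p_2/q_2 = 1891/43
  p_3/q_3 = 1935/44
  p_4/q_4 = 168301/3827
  p_5/q_5 = 170236/3871
q_4 = 3827 ≤ 3863 < 3871 = q_5, so the answer is 168301/3827.

168301/3827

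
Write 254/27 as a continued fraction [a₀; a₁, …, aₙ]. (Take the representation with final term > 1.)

[9; 2, 2, 5]

254 = 9·27 + 11
27 = 2·11 + 5
11 = 2·5 + 1
5 = 5·1 + 0  (stop)
So 254/27 = [9; 2, 2, 5].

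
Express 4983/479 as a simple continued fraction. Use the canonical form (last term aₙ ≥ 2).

[10; 2, 2, 13, 3, 2]

4983 = 10×479 + 193
479 = 2×193 + 93
193 = 2×93 + 7
93 = 13×7 + 2
7 = 3×2 + 1
2 = 2×1 + 0  (stop)
So 4983/479 = [10; 2, 2, 13, 3, 2].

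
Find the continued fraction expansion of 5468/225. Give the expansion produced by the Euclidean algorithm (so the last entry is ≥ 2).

[24; 3, 3, 4, 5]

5468 = 24·225 + 68
225 = 3·68 + 21
68 = 3·21 + 5
21 = 4·5 + 1
5 = 5·1 + 0  (stop)
So 5468/225 = [24; 3, 3, 4, 5].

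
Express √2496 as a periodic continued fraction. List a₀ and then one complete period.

[49; 1, 23, 1, 98]

a₀ = ⌊√2496⌋ = 49.
With m₀=0, d₀=1 and mₖ₊₁ = dₖaₖ − mₖ, dₖ₊₁ = (n − mₖ₊₁²)/dₖ, aₖ₊₁ = ⌊(a₀+mₖ₊₁)/dₖ₊₁⌋:
  k=1: m=49, d=95, a=1
  k=2: m=46, d=4, a=23
  k=3: m=46, d=95, a=1
  k=4: m=49, d=1, a=98
d=1 and a=2a₀=98 at k=4, so the next step gives (m, d) = (49, 95) again — its k=1 value — and the period has length 4.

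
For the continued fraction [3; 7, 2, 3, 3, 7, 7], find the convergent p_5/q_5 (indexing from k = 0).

3915/1249

Using pₖ = aₖpₖ₋₁ + pₖ₋₂, qₖ = aₖqₖ₋₁ + qₖ₋₂ (with p₋₁=1, p₋₂=0, q₋₁=0, q₋₂=1):
  k=0: a=3, p=3, q=1
  k=1: a=7, p=22, q=7
  k=2: a=2, p=47, q=15
  k=3: a=3, p=163, q=52
  k=4: a=3, p=536, q=171
  k=5: a=7, p=3915, q=1249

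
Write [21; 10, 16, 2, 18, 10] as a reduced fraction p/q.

Fold from the inside: start with 10/1.
  18 + 1/10 = 181/10
  2 + 10/181 = 372/181
  16 + 181/372 = 6133/372
  10 + 372/6133 = 61702/6133
  21 + 6133/61702 = 1301875/61702

1301875/61702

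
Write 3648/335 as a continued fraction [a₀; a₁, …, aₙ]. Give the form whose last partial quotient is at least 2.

3648 = 10×335 + 298
335 = 1×298 + 37
298 = 8×37 + 2
37 = 18×2 + 1
2 = 2×1 + 0  (stop)
So 3648/335 = [10; 1, 8, 18, 2].

[10; 1, 8, 18, 2]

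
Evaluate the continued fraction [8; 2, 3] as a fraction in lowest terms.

Using pₖ = aₖpₖ₋₁ + pₖ₋₂ and qₖ = aₖqₖ₋₁ + qₖ₋₂:
  k=0: a=8, p=8, q=1
  k=1: a=2, p=17, q=2
  k=2: a=3, p=59, q=7

59/7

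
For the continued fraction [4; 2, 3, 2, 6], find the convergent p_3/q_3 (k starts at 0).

71/16

Using pₖ = aₖpₖ₋₁ + pₖ₋₂, qₖ = aₖqₖ₋₁ + qₖ₋₂ (with p₋₁=1, p₋₂=0, q₋₁=0, q₋₂=1):
  k=0: a=4, p=4, q=1
  k=1: a=2, p=9, q=2
  k=2: a=3, p=31, q=7
  k=3: a=2, p=71, q=16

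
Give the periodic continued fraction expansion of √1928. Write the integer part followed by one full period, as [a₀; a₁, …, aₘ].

[43; 1, 9, 1, 86]

a₀ = ⌊√1928⌋ = 43.
With m₀=0, d₀=1 and mₖ₊₁ = dₖaₖ − mₖ, dₖ₊₁ = (n − mₖ₊₁²)/dₖ, aₖ₊₁ = ⌊(a₀+mₖ₊₁)/dₖ₊₁⌋:
  k=1: m=43, d=79, a=1
  k=2: m=36, d=8, a=9
  k=3: m=36, d=79, a=1
  k=4: m=43, d=1, a=86
d=1 and a=2a₀=86 at k=4, so the next step gives (m, d) = (43, 79) again — its k=1 value — and the period has length 4.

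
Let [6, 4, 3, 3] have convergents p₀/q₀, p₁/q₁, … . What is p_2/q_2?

Using pₖ = aₖpₖ₋₁ + pₖ₋₂, qₖ = aₖqₖ₋₁ + qₖ₋₂ (with p₋₁=1, p₋₂=0, q₋₁=0, q₋₂=1):
  k=0: a=6, p=6, q=1
  k=1: a=4, p=25, q=4
  k=2: a=3, p=81, q=13

81/13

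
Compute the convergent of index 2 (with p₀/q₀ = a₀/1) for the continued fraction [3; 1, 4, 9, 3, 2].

19/5

Using pₖ = aₖpₖ₋₁ + pₖ₋₂, qₖ = aₖqₖ₋₁ + qₖ₋₂ (with p₋₁=1, p₋₂=0, q₋₁=0, q₋₂=1):
  k=0: a=3, p=3, q=1
  k=1: a=1, p=4, q=1
  k=2: a=4, p=19, q=5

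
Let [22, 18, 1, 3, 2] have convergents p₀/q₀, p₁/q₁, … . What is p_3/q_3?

Using pₖ = aₖpₖ₋₁ + pₖ₋₂, qₖ = aₖqₖ₋₁ + qₖ₋₂ (with p₋₁=1, p₋₂=0, q₋₁=0, q₋₂=1):
  k=0: a=22, p=22, q=1
  k=1: a=18, p=397, q=18
  k=2: a=1, p=419, q=19
  k=3: a=3, p=1654, q=75

1654/75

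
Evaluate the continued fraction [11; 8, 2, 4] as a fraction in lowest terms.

Fold from the inside: start with 4/1.
  2 + 1/4 = 9/4
  8 + 4/9 = 76/9
  11 + 9/76 = 845/76

845/76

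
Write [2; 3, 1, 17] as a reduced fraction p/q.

Using pₖ = aₖpₖ₋₁ + pₖ₋₂ and qₖ = aₖqₖ₋₁ + qₖ₋₂:
  k=0: a=2, p=2, q=1
  k=1: a=3, p=7, q=3
  k=2: a=1, p=9, q=4
  k=3: a=17, p=160, q=71

160/71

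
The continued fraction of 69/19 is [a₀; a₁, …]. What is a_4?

2

69 = 3·19 + 12   →  a_0 = 3
19 = 1·12 + 7   →  a_1 = 1
12 = 1·7 + 5   →  a_2 = 1
7 = 1·5 + 2   →  a_3 = 1
5 = 2·2 + 1   →  a_4 = 2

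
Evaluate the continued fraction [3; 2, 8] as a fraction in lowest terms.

59/17

Using pₖ = aₖpₖ₋₁ + pₖ₋₂ and qₖ = aₖqₖ₋₁ + qₖ₋₂:
  k=0: a=3, p=3, q=1
  k=1: a=2, p=7, q=2
  k=2: a=8, p=59, q=17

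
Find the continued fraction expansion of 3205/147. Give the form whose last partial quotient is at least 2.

[21; 1, 4, 14, 2]

3205 = 21*147 + 118
147 = 1*118 + 29
118 = 4*29 + 2
29 = 14*2 + 1
2 = 2*1 + 0  (stop)
So 3205/147 = [21; 1, 4, 14, 2].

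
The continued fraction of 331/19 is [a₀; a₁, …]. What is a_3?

331 = 17·19 + 8   →  a_0 = 17
19 = 2·8 + 3   →  a_1 = 2
8 = 2·3 + 2   →  a_2 = 2
3 = 1·2 + 1   →  a_3 = 1

1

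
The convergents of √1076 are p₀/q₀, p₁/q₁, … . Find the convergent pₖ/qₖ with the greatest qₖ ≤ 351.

10792/329

√1076 = [32; 1, 4, 16, 4, 1, 64, …] (period length 6).
Convergents:
  p_0/q_0 = 32/1
  p_1/q_1 = 33/1
  p_2/q_2 = 164/5
  p_3/q_3 = 2657/81
  p_4/q_4 = 10792/329
  p_5/q_5 = 13449/410
q_4 = 329 ≤ 351 < 410 = q_5, so the answer is 10792/329.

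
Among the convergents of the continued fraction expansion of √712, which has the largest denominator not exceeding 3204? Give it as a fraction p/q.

√712 = [26; 1, 2, 6, 2, 1, 52, …] (period length 6).
Convergents:
  p_0/q_0 = 26/1
  p_1/q_1 = 27/1
  p_2/q_2 = 80/3
  p_3/q_3 = 507/19
  p_4/q_4 = 1094/41
  p_5/q_5 = 1601/60
  p_6/q_6 = 84346/3161
  p_7/q_7 = 85947/3221
q_6 = 3161 ≤ 3204 < 3221 = q_7, so the answer is 84346/3161.

84346/3161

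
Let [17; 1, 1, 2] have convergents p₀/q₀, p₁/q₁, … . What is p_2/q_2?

35/2

Using pₖ = aₖpₖ₋₁ + pₖ₋₂, qₖ = aₖqₖ₋₁ + qₖ₋₂ (with p₋₁=1, p₋₂=0, q₋₁=0, q₋₂=1):
  k=0: a=17, p=17, q=1
  k=1: a=1, p=18, q=1
  k=2: a=1, p=35, q=2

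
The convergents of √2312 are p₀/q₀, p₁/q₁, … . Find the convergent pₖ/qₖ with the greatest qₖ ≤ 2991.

√2312 = [48; 12, 96, …] (period length 2).
Convergents:
  p_0/q_0 = 48/1
  p_1/q_1 = 577/12
  p_2/q_2 = 55440/1153
  p_3/q_3 = 665857/13848
q_2 = 1153 ≤ 2991 < 13848 = q_3, so the answer is 55440/1153.

55440/1153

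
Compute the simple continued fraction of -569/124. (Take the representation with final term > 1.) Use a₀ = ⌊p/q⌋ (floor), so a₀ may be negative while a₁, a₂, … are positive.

-569 = -5*124 + 51
124 = 2*51 + 22
51 = 2*22 + 7
22 = 3*7 + 1
7 = 7*1 + 0  (stop)
So -569/124 = [-5; 2, 2, 3, 7].

[-5; 2, 2, 3, 7]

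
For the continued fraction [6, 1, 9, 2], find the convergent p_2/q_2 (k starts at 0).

Using pₖ = aₖpₖ₋₁ + pₖ₋₂, qₖ = aₖqₖ₋₁ + qₖ₋₂ (with p₋₁=1, p₋₂=0, q₋₁=0, q₋₂=1):
  k=0: a=6, p=6, q=1
  k=1: a=1, p=7, q=1
  k=2: a=9, p=69, q=10

69/10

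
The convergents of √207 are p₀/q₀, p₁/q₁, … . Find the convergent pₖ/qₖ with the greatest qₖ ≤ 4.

√207 = [14; 2, 1, 1, 2, 1, 1, 2, 28, …] (period length 8).
Convergents:
  p_0/q_0 = 14/1
  p_1/q_1 = 29/2
  p_2/q_2 = 43/3
  p_3/q_3 = 72/5
q_2 = 3 ≤ 4 < 5 = q_3, so the answer is 43/3.

43/3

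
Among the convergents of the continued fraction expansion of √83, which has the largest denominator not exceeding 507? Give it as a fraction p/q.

1485/163

√83 = [9; 9, 18, …] (period length 2).
Convergents:
  p_0/q_0 = 9/1
  p_1/q_1 = 82/9
  p_2/q_2 = 1485/163
  p_3/q_3 = 13447/1476
q_2 = 163 ≤ 507 < 1476 = q_3, so the answer is 1485/163.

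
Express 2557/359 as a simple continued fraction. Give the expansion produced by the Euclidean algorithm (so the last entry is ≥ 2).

2557 = 7·359 + 44
359 = 8·44 + 7
44 = 6·7 + 2
7 = 3·2 + 1
2 = 2·1 + 0  (stop)
So 2557/359 = [7; 8, 6, 3, 2].

[7; 8, 6, 3, 2]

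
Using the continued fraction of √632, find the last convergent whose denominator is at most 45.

√632 = [25; 7, 6, 7, 50, …] (period length 4).
Convergents:
  p_0/q_0 = 25/1
  p_1/q_1 = 176/7
  p_2/q_2 = 1081/43
  p_3/q_3 = 7743/308
q_2 = 43 ≤ 45 < 308 = q_3, so the answer is 1081/43.

1081/43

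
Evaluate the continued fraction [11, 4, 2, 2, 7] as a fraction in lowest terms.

Using pₖ = aₖpₖ₋₁ + pₖ₋₂ and qₖ = aₖqₖ₋₁ + qₖ₋₂:
  k=0: a=11, p=11, q=1
  k=1: a=4, p=45, q=4
  k=2: a=2, p=101, q=9
  k=3: a=2, p=247, q=22
  k=4: a=7, p=1830, q=163

1830/163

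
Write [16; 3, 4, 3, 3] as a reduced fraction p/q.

2267/139

Fold from the inside: start with 3/1.
  3 + 1/3 = 10/3
  4 + 3/10 = 43/10
  3 + 10/43 = 139/43
  16 + 43/139 = 2267/139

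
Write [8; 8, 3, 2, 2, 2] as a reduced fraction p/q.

Using pₖ = aₖpₖ₋₁ + pₖ₋₂ and qₖ = aₖqₖ₋₁ + qₖ₋₂:
  k=0: a=8, p=8, q=1
  k=1: a=8, p=65, q=8
  k=2: a=3, p=203, q=25
  k=3: a=2, p=471, q=58
  k=4: a=2, p=1145, q=141
  k=5: a=2, p=2761, q=340

2761/340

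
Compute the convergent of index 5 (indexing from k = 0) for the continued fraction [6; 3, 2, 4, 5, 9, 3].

9366/1489

Using pₖ = aₖpₖ₋₁ + pₖ₋₂, qₖ = aₖqₖ₋₁ + qₖ₋₂ (with p₋₁=1, p₋₂=0, q₋₁=0, q₋₂=1):
  k=0: a=6, p=6, q=1
  k=1: a=3, p=19, q=3
  k=2: a=2, p=44, q=7
  k=3: a=4, p=195, q=31
  k=4: a=5, p=1019, q=162
  k=5: a=9, p=9366, q=1489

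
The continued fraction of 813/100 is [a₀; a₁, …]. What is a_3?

813 = 8·100 + 13   →  a_0 = 8
100 = 7·13 + 9   →  a_1 = 7
13 = 1·9 + 4   →  a_2 = 1
9 = 2·4 + 1   →  a_3 = 2

2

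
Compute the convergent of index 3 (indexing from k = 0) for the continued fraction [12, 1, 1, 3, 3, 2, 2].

88/7

Using pₖ = aₖpₖ₋₁ + pₖ₋₂, qₖ = aₖqₖ₋₁ + qₖ₋₂ (with p₋₁=1, p₋₂=0, q₋₁=0, q₋₂=1):
  k=0: a=12, p=12, q=1
  k=1: a=1, p=13, q=1
  k=2: a=1, p=25, q=2
  k=3: a=3, p=88, q=7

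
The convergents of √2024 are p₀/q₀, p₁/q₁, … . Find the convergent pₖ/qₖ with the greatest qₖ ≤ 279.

4049/90

√2024 = [44; 1, 88, …] (period length 2).
Convergents:
  p_0/q_0 = 44/1
  p_1/q_1 = 45/1
  p_2/q_2 = 4004/89
  p_3/q_3 = 4049/90
  p_4/q_4 = 360316/8009
q_3 = 90 ≤ 279 < 8009 = q_4, so the answer is 4049/90.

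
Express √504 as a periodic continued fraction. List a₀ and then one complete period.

[22; 2, 4, 2, 44]

a₀ = ⌊√504⌋ = 22.
With m₀=0, d₀=1 and mₖ₊₁ = dₖaₖ − mₖ, dₖ₊₁ = (n − mₖ₊₁²)/dₖ, aₖ₊₁ = ⌊(a₀+mₖ₊₁)/dₖ₊₁⌋:
  k=1: m=22, d=20, a=2
  k=2: m=18, d=9, a=4
  k=3: m=18, d=20, a=2
  k=4: m=22, d=1, a=44
d=1 and a=2a₀=44 at k=4, so the next step gives (m, d) = (22, 20) again — its k=1 value — and the period has length 4.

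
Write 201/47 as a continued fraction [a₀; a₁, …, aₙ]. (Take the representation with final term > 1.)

[4; 3, 1, 1, 1, 1, 2]

201 = 4*47 + 13
47 = 3*13 + 8
13 = 1*8 + 5
8 = 1*5 + 3
5 = 1*3 + 2
3 = 1*2 + 1
2 = 2*1 + 0  (stop)
So 201/47 = [4; 3, 1, 1, 1, 1, 2].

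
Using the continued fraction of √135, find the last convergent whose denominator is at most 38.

√135 = [11; 1, 1, 1, 1, 1, 1, 1, 22, …] (period length 8).
Convergents:
  p_0/q_0 = 11/1
  p_1/q_1 = 12/1
  p_2/q_2 = 23/2
  p_3/q_3 = 35/3
  p_4/q_4 = 58/5
  p_5/q_5 = 93/8
  p_6/q_6 = 151/13
  p_7/q_7 = 244/21
  p_8/q_8 = 5519/475
q_7 = 21 ≤ 38 < 475 = q_8, so the answer is 244/21.

244/21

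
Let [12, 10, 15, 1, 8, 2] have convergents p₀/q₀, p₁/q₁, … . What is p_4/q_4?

Using pₖ = aₖpₖ₋₁ + pₖ₋₂, qₖ = aₖqₖ₋₁ + qₖ₋₂ (with p₋₁=1, p₋₂=0, q₋₁=0, q₋₂=1):
  k=0: a=12, p=12, q=1
  k=1: a=10, p=121, q=10
  k=2: a=15, p=1827, q=151
  k=3: a=1, p=1948, q=161
  k=4: a=8, p=17411, q=1439

17411/1439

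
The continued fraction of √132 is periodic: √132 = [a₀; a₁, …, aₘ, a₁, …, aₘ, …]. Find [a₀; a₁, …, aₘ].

[11; 2, 22]

a₀ = ⌊√132⌋ = 11.
With m₀=0, d₀=1 and mₖ₊₁ = dₖaₖ − mₖ, dₖ₊₁ = (n − mₖ₊₁²)/dₖ, aₖ₊₁ = ⌊(a₀+mₖ₊₁)/dₖ₊₁⌋:
  k=1: m=11, d=11, a=2
  k=2: m=11, d=1, a=22
d=1 and a=2a₀=22 at k=2, so the next step gives (m, d) = (11, 11) again — its k=1 value — and the period has length 2.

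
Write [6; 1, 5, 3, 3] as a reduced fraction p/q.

Using pₖ = aₖpₖ₋₁ + pₖ₋₂ and qₖ = aₖqₖ₋₁ + qₖ₋₂:
  k=0: a=6, p=6, q=1
  k=1: a=1, p=7, q=1
  k=2: a=5, p=41, q=6
  k=3: a=3, p=130, q=19
  k=4: a=3, p=431, q=63

431/63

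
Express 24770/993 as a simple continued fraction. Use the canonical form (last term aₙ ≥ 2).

[24; 1, 17, 18, 3]

24770 = 24×993 + 938
993 = 1×938 + 55
938 = 17×55 + 3
55 = 18×3 + 1
3 = 3×1 + 0  (stop)
So 24770/993 = [24; 1, 17, 18, 3].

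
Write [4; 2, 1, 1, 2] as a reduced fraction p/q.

Using pₖ = aₖpₖ₋₁ + pₖ₋₂ and qₖ = aₖqₖ₋₁ + qₖ₋₂:
  k=0: a=4, p=4, q=1
  k=1: a=2, p=9, q=2
  k=2: a=1, p=13, q=3
  k=3: a=1, p=22, q=5
  k=4: a=2, p=57, q=13

57/13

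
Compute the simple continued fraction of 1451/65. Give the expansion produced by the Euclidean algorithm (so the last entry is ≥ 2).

1451 = 22*65 + 21
65 = 3*21 + 2
21 = 10*2 + 1
2 = 2*1 + 0  (stop)
So 1451/65 = [22; 3, 10, 2].

[22; 3, 10, 2]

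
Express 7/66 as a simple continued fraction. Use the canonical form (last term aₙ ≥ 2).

[0; 9, 2, 3]

7 = 0·66 + 7
66 = 9·7 + 3
7 = 2·3 + 1
3 = 3·1 + 0  (stop)
So 7/66 = [0; 9, 2, 3].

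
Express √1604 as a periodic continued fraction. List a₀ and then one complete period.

a₀ = ⌊√1604⌋ = 40.
With m₀=0, d₀=1 and mₖ₊₁ = dₖaₖ − mₖ, dₖ₊₁ = (n − mₖ₊₁²)/dₖ, aₖ₊₁ = ⌊(a₀+mₖ₊₁)/dₖ₊₁⌋:
  k=1: m=40, d=4, a=20
  k=2: m=40, d=1, a=80
d=1 and a=2a₀=80 at k=2, so the next step gives (m, d) = (40, 4) again — its k=1 value — and the period has length 2.

[40; 20, 80]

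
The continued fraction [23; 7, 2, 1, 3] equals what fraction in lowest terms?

1874/81

Using pₖ = aₖpₖ₋₁ + pₖ₋₂ and qₖ = aₖqₖ₋₁ + qₖ₋₂:
  k=0: a=23, p=23, q=1
  k=1: a=7, p=162, q=7
  k=2: a=2, p=347, q=15
  k=3: a=1, p=509, q=22
  k=4: a=3, p=1874, q=81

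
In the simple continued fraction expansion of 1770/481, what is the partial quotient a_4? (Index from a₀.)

1770 = 3·481 + 327   →  a_0 = 3
481 = 1·327 + 154   →  a_1 = 1
327 = 2·154 + 19   →  a_2 = 2
154 = 8·19 + 2   →  a_3 = 8
19 = 9·2 + 1   →  a_4 = 9

9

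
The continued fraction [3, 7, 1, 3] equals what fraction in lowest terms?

97/31

Fold from the inside: start with 3/1.
  1 + 1/3 = 4/3
  7 + 3/4 = 31/4
  3 + 4/31 = 97/31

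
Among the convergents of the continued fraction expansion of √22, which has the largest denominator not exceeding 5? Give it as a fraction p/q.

√22 = [4; 1, 2, 4, 2, 1, 8, …] (period length 6).
Convergents:
  p_0/q_0 = 4/1
  p_1/q_1 = 5/1
  p_2/q_2 = 14/3
  p_3/q_3 = 61/13
q_2 = 3 ≤ 5 < 13 = q_3, so the answer is 14/3.

14/3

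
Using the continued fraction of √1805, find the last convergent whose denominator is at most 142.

√1805 = [42; 2, 16, 2, 84, …] (period length 4).
Convergents:
  p_0/q_0 = 42/1
  p_1/q_1 = 85/2
  p_2/q_2 = 1402/33
  p_3/q_3 = 2889/68
  p_4/q_4 = 244078/5745
q_3 = 68 ≤ 142 < 5745 = q_4, so the answer is 2889/68.

2889/68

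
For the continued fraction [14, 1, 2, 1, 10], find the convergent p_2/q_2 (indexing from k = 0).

44/3

Using pₖ = aₖpₖ₋₁ + pₖ₋₂, qₖ = aₖqₖ₋₁ + qₖ₋₂ (with p₋₁=1, p₋₂=0, q₋₁=0, q₋₂=1):
  k=0: a=14, p=14, q=1
  k=1: a=1, p=15, q=1
  k=2: a=2, p=44, q=3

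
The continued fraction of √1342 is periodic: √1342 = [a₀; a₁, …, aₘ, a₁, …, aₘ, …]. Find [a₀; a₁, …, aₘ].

[36; 1, 1, 1, 2, 1, 1, 1, 72]

a₀ = ⌊√1342⌋ = 36.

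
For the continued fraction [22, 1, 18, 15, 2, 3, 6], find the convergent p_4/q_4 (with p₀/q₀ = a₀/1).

Using pₖ = aₖpₖ₋₁ + pₖ₋₂, qₖ = aₖqₖ₋₁ + qₖ₋₂ (with p₋₁=1, p₋₂=0, q₋₁=0, q₋₂=1):
  k=0: a=22, p=22, q=1
  k=1: a=1, p=23, q=1
  k=2: a=18, p=436, q=19
  k=3: a=15, p=6563, q=286
  k=4: a=2, p=13562, q=591

13562/591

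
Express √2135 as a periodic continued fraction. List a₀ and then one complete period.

[46; 4, 1, 5, 1, 4, 92]

a₀ = ⌊√2135⌋ = 46.
With m₀=0, d₀=1 and mₖ₊₁ = dₖaₖ − mₖ, dₖ₊₁ = (n − mₖ₊₁²)/dₖ, aₖ₊₁ = ⌊(a₀+mₖ₊₁)/dₖ₊₁⌋:
  k=1: m=46, d=19, a=4
  k=2: m=30, d=65, a=1
  k=3: m=35, d=14, a=5
  k=4: m=35, d=65, a=1
  k=5: m=30, d=19, a=4
  k=6: m=46, d=1, a=92
d=1 and a=2a₀=92 at k=6, so the next step gives (m, d) = (46, 19) again — its k=1 value — and the period has length 6.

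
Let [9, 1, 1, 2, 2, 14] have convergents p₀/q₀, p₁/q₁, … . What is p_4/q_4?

115/12

Using pₖ = aₖpₖ₋₁ + pₖ₋₂, qₖ = aₖqₖ₋₁ + qₖ₋₂ (with p₋₁=1, p₋₂=0, q₋₁=0, q₋₂=1):
  k=0: a=9, p=9, q=1
  k=1: a=1, p=10, q=1
  k=2: a=1, p=19, q=2
  k=3: a=2, p=48, q=5
  k=4: a=2, p=115, q=12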